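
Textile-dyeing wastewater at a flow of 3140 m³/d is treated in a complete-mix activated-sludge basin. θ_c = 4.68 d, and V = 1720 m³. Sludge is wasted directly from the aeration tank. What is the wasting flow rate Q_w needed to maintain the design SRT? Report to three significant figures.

Q_w ≈ 368 m³/d

With mixed-liquor wasting, θ_c = V/Q_w, so Q_w = V/θ_c = 1720/4.68 = 367.5 m³/d.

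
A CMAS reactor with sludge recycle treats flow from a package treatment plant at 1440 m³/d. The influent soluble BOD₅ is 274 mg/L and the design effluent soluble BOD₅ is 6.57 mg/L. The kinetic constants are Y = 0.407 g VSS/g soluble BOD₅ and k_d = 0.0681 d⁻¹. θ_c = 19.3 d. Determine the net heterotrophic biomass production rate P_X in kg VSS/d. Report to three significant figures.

Correct the yield for decay: Y_obs = Y/(1 + k_d θ_c) = 0.407 / (1 + 0.0681 × 19.3) = 0.407 / 2.314 = 0.1759.
ΔS = 274 − 6.57 = 267.4 mg/L, so the substrate removal rate is 1440 × 267.4/1000 = 385.1 kg soluble BOD₅/d.
Net biomass production P_X = Y_obs × Q·(S₀ − S) = 0.1759 × 385.1 = 67.72 kg VSS/d.

P_X ≈ 67.7 kg VSS/d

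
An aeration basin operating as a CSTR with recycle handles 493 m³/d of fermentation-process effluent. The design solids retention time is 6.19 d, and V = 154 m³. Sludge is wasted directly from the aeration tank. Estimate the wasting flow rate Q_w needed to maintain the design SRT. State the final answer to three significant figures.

Q_w ≈ 24.9 m³/d

For wasting at MLVSS concentration, Q_w = V/θ_c = 154.0/6.19 = 24.88 m³/d.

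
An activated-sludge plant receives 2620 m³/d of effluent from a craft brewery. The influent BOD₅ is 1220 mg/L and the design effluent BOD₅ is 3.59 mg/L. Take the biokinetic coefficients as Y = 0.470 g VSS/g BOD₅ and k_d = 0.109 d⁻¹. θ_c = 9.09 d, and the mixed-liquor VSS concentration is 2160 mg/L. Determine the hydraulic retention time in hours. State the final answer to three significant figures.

From the SRT design equation V = Y Q (S₀−S) θ_c / [X (1 + k_d θ_c)] = 0.470 × 2620 × (1220 − 3.59) × 9.09 / [2160 × (1 + 0.109 × 9.09)] = 1.36×10^7 / 4300 = 3166 m³.
Hydraulic retention time τ = V/Q = 3166 / 2620 = 1.209 d = 29.00 h.

τ ≈ 29.0 h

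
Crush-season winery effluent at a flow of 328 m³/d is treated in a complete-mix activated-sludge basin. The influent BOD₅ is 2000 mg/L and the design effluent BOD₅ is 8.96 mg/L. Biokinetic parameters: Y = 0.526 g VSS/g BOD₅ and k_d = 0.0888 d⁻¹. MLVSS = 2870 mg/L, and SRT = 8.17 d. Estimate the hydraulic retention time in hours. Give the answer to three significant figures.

Steady-state biomass mass balance: V·X·(1 + k_d·θ_c) = Y·Q·(S₀ − S)·θ_c, so V = 0.526 × 328 × (2000 − 8.96) × 8.17 / [2870 × (1 + 0.0888 × 8.17)] = 2.81×10^6 / 4952 = 566.7 m³.
HRT = V/Q = 566.7 m³ / 328 m³·d⁻¹ = 1.728 d × 24 = 41.47 h.

τ ≈ 41.5 h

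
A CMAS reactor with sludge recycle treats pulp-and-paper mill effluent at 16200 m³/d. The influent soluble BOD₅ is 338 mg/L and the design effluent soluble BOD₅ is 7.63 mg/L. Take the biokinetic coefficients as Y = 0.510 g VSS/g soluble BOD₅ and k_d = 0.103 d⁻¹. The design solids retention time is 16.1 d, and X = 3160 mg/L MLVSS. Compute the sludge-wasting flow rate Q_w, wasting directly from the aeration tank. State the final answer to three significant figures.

Rearranging the biomass balance for a CMAS with decay, V = Y·Q·ΔS·θ_c / [X·(1+k_d θ_c)] = 0.510 × 16200 × (338 − 7.63) × 16.1 / [3160 × (1 + 0.103 × 16.1)] = 4.39×10^7 / 8400 = 5231 m³.
With mixed-liquor wasting, θ_c = V/Q_w, so Q_w = V/θ_c = 5231/16.1 = 324.9 m³/d.

Q_w ≈ 325 m³/d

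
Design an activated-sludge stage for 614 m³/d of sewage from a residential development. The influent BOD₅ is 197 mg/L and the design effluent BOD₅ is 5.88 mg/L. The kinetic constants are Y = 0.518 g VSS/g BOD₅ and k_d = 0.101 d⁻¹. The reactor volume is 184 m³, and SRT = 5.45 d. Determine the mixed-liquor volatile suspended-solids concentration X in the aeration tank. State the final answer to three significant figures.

X ≈ 1160 mg/L

Solving the biomass balance for X: X = Y Q (S₀−S) θ_c / [V (1+k_d θ_c)] = 0.518 × 614 × (197 − 5.88) × 5.45 / [184 × (1 + 0.101 × 5.45)] = 1161 mg/L.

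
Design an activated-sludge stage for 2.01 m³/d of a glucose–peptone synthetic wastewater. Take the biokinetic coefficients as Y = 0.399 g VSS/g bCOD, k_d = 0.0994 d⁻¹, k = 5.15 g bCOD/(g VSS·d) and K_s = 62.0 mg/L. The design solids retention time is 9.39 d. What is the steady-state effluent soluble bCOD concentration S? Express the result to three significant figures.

S ≈ 6.90 mg/L

Effluent substrate depends only on kinetics and SRT: S = K_s(1 + k_d θ_c) / [θ_c(Yk − k_d) − 1] = 62.0 × (1 + 0.0994 × 9.39) / [9.39 × (0.399 × 5.15 − 0.0994) − 1] = 119.9 / 17.36 = 6.904 mg/L.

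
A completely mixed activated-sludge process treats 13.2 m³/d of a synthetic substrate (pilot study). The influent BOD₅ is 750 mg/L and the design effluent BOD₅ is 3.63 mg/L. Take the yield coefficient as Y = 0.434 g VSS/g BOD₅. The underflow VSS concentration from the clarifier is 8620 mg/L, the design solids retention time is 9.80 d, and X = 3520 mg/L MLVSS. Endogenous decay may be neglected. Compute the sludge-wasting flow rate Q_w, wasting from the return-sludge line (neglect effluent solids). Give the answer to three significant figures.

V·X = Y·Q·ΔS·θ_c gives V = 0.434 × 13.2 × (750 − 3.63) × 9.80 / 3520 = 11.90 m³.
Wasting from the return line (neglecting effluent solids): Q_w = V·X / (θ_c·X_r) = 11.90 × 3520 / (9.80 × 8620) = 0.4960 m³/d.

Q_w ≈ 0.496 m³/d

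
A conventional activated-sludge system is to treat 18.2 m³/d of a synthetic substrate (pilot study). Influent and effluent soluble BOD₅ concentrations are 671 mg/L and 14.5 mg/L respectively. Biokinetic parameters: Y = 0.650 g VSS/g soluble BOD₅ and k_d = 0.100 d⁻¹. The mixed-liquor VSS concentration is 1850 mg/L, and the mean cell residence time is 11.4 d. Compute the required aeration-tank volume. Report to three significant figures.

Steady-state biomass mass balance: V·X·(1 + k_d·θ_c) = Y·Q·(S₀ − S)·θ_c, so V = 0.650 × 18.2 × (671 − 14.5) × 11.4 / [1850 × (1 + 0.100 × 11.4)] = 8.85×10^4 / 3959 = 22.36 m³.

V ≈ 22.4 m³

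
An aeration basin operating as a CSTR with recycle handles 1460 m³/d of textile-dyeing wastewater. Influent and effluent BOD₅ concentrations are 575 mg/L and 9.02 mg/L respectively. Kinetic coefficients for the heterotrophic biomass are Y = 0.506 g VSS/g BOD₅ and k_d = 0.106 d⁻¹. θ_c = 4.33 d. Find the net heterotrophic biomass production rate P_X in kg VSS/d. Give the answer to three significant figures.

P_X ≈ 287 kg VSS/d

The observed yield is Y_obs = Y/(1 + k_d·θ_c) = 0.506 / (1 + 0.106 × 4.33) = 0.506 / 1.459 = 0.3468 g VSS per g BOD₅ removed.
Mass of BOD₅ removed per day: Q(S₀ − S) = 1460 × 566.0 g/m³ = 826.3 kg/d.
Biomass produced: P_X = Y_obs·Q·ΔS = 0.3468 × 826.3 ≈ 286.6 kg VSS/d.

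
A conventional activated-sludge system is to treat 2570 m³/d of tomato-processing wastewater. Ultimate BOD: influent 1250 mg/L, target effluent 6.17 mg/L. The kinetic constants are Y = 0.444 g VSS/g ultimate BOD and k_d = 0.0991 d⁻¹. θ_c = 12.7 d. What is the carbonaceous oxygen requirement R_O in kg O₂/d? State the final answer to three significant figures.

The observed yield is Y_obs = Y/(1 + k_d·θ_c) = 0.444 / (1 + 0.0991 × 12.7) = 0.444 / 2.259 = 0.1966 g VSS per g ultimate BOD removed.
Substrate removed = Q·(S₀ − S) = 2570 m³/d × (1250 − 6.17) g/m³ = 3.2×10^6 g/d = 3197 kg/d.
Biomass synthesised: P_X = Y_obs × 3197 = 628.4 kg VSS/d.
R_O = Q·(S₀ − S) − 1.42·P_X = 3197 − 1.42 × 628.4 = 2304 kg O₂/d.

R_O ≈ 2300 kg O₂/d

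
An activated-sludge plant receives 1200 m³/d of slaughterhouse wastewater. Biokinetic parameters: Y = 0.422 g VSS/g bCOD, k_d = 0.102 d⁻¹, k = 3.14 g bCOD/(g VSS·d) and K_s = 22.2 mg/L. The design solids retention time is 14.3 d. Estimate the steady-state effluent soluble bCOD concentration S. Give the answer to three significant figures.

S ≈ 3.31 mg/L

For a completely mixed reactor with recycle the Lawrence–McCarty relation gives S = K_s·(1 + k_d·θ_c) / [θ_c·(Y·k − k_d) − 1] = 22.2 × (1 + 0.102 × 14.3) / [14.3 × (0.422 × 3.14 − 0.102) − 1] = 54.58 / 16.49 = 3.310 mg/L.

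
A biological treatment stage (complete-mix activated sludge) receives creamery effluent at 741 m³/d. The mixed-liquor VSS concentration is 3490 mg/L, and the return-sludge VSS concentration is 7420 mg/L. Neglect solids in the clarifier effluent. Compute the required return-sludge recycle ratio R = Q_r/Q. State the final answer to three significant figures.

Mass balance around the secondary clarifier (neglecting effluent solids): R = X / (X_r − X) = 3490 / (7420 − 3490) = 0.8880.

R ≈ 0.888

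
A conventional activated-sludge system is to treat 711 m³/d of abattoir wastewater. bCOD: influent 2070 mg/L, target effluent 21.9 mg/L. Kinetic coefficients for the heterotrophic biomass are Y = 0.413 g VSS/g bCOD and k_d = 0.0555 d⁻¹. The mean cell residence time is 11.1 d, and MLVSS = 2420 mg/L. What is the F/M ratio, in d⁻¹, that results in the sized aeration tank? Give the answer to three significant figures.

F/M ≈ 0.356 d⁻¹

Rearranging the biomass balance for a CMAS with decay, V = Y·Q·ΔS·θ_c / [X·(1+k_d θ_c)] = 0.413 × 711 × (2070 − 21.9) × 11.1 / [2420 × (1 + 0.0555 × 11.1)] = 6.68×10^6 / 3911 = 1707 m³.
F/M = applied load / biomass = Q·S₀/(V·X) = 711 × 2070 / (1707 × 2420) = 0.3563 d⁻¹.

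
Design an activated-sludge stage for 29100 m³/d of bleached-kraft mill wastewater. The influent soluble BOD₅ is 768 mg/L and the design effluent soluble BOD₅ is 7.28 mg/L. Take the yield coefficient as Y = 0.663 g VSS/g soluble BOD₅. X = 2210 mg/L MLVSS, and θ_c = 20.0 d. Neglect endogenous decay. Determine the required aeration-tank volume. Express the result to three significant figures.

With k_d = 0 the design equation reduces to V = Y Q (S₀−S) θ_c / X = 0.663 × 29100 × (768 − 7.28) × 20.0 / 2210 = 132822 m³.

V ≈ 133000 m³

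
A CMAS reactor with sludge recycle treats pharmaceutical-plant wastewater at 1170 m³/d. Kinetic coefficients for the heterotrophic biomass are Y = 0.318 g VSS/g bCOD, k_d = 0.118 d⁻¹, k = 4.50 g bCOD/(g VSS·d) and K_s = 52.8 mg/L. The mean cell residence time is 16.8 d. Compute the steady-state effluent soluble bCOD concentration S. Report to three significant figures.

S ≈ 7.48 mg/L

For a completely mixed reactor with recycle the Lawrence–McCarty relation gives S = K_s·(1 + k_d·θ_c) / [θ_c·(Y·k − k_d) − 1] = 52.8 × (1 + 0.118 × 16.8) / [16.8 × (0.318 × 4.50 − 0.118) − 1] = 157.5 / 21.06 = 7.478 mg/L.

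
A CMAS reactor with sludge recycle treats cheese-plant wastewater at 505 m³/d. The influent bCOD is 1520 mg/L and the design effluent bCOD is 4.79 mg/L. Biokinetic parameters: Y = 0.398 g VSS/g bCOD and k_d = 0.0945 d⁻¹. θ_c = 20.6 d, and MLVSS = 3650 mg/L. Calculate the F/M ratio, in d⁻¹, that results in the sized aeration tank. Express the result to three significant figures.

F/M ≈ 0.361 d⁻¹

From the SRT design equation V = Y Q (S₀−S) θ_c / [X (1 + k_d θ_c)] = 0.398 × 505 × (1520 − 4.79) × 20.6 / [3650 × (1 + 0.0945 × 20.6)] = 6.27×10^6 / 10755 = 583.3 m³.
Food-to-microorganism ratio F/M = Q S₀ / (V X) = 505 × 1520 / (583.3 × 3650) = 0.3605 d⁻¹.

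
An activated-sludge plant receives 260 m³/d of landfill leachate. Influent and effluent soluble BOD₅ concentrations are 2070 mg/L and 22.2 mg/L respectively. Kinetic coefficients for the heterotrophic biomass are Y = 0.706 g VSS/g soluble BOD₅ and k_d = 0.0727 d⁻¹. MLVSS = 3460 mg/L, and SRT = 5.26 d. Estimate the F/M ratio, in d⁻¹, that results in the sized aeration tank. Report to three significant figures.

From the SRT design equation V = Y Q (S₀−S) θ_c / [X (1 + k_d θ_c)] = 0.706 × 260 × (2070 − 22.2) × 5.26 / [3460 × (1 + 0.0727 × 5.26)] = 1.98×10^6 / 4783 = 413.4 m³.
Food-to-microorganism ratio F/M = Q S₀ / (V X) = 260 × 2070 / (413.4 × 3460) = 0.3763 d⁻¹.

F/M ≈ 0.376 d⁻¹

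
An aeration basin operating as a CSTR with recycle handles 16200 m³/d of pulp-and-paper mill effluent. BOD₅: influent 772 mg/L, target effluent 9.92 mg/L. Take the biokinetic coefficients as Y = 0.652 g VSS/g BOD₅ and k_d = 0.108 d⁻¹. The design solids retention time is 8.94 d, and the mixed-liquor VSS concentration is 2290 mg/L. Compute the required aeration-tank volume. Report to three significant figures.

V ≈ 16000 m³

From the SRT design equation V = Y Q (S₀−S) θ_c / [X (1 + k_d θ_c)] = 0.652 × 16200 × (772 − 9.92) × 8.94 / [2290 × (1 + 0.108 × 8.94)] = 7.2×10^7 / 4501 = 15988 m³.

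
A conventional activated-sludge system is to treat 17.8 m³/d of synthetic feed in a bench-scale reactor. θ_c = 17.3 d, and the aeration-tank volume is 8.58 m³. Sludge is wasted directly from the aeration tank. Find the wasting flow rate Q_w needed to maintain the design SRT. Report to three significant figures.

Wasting from the aeration tank: Q_w = V / θ_c = 8.580 / 17.3 = 0.4960 m³/d.

Q_w ≈ 0.496 m³/d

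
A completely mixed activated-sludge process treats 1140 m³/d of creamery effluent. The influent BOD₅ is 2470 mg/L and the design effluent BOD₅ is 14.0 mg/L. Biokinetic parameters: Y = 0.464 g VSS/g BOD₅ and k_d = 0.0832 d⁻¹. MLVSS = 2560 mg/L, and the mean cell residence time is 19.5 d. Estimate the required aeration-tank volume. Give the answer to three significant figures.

V ≈ 3770 m³

Rearranging the biomass balance for a CMAS with decay, V = Y·Q·ΔS·θ_c / [X·(1+k_d θ_c)] = 0.464 × 1140 × (2470 − 14.0) × 19.5 / [2560 × (1 + 0.0832 × 19.5)] = 2.53×10^7 / 6713 = 3774 m³.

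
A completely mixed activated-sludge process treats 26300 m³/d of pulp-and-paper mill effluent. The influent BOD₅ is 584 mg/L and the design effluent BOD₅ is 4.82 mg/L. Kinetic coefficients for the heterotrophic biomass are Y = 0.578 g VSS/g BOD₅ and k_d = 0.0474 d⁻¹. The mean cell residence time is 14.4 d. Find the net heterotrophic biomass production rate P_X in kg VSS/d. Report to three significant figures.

Observed yield with endogenous decay: Y_obs = Y / (1 + k_d·θ_c) = 0.578 / (1 + 0.0474 × 14.4) = 0.578 / 1.683 = 0.3435 g VSS/g BOD₅.
ΔS = 584 − 4.82 = 579.2 mg/L, so the substrate removal rate is 26300 × 579.2/1000 = 15232 kg BOD₅/d.
So the net sludge growth is P_X = 0.3435 × 15232 = 5233 kg VSS/d.

P_X ≈ 5230 kg VSS/d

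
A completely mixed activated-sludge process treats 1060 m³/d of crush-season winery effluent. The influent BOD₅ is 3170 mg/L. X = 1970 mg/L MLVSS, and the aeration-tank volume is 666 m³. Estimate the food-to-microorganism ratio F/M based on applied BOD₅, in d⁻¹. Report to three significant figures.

F/M = Q·S₀ / (V·X) = 1060 × 3170 / (666.0 × 1970) = 2.561 g BOD₅·(g VSS·d)⁻¹.

F/M ≈ 2.56 d⁻¹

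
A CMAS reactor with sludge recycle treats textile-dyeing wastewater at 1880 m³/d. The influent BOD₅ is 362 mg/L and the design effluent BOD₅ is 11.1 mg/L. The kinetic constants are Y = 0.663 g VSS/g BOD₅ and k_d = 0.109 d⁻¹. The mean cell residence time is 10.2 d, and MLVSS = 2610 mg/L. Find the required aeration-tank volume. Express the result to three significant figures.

V ≈ 809 m³

Steady-state biomass mass balance: V·X·(1 + k_d·θ_c) = Y·Q·(S₀ − S)·θ_c, so V = 0.663 × 1880 × (362 − 11.1) × 10.2 / [2610 × (1 + 0.109 × 10.2)] = 4.46×10^6 / 5512 = 809.4 m³.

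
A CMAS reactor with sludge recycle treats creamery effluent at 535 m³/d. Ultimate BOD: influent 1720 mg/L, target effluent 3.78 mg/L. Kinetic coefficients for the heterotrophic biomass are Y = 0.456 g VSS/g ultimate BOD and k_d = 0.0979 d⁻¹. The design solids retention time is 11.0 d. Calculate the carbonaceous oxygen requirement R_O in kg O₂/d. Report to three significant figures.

R_O ≈ 632 kg O₂/d

The observed yield is Y_obs = Y/(1 + k_d·θ_c) = 0.456 / (1 + 0.0979 × 11.0) = 0.456 / 2.077 = 0.2196 g VSS per g ultimate BOD removed.
Substrate removed = Q·(S₀ − S) = 535 m³/d × (1720 − 3.78) g/m³ = 9.18×10^5 g/d = 918.2 kg/d.
Biomass synthesised: P_X = Y_obs × 918.2 = 201.6 kg VSS/d.
R_O = Q·ΔS − 1.42 P_X = 918.2 − 286.3 = 631.9 kg O₂/d.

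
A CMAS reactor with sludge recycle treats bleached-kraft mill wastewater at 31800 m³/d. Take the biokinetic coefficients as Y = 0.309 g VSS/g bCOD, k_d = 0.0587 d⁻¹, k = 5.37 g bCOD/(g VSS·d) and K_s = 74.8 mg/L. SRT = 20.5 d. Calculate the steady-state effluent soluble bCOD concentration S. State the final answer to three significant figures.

Effluent substrate depends only on kinetics and SRT: S = K_s(1 + k_d θ_c) / [θ_c(Yk − k_d) − 1] = 74.8 × (1 + 0.0587 × 20.5) / [20.5 × (0.309 × 5.37 − 0.0587) − 1] = 164.8 / 31.81 = 5.181 mg/L.

S ≈ 5.18 mg/L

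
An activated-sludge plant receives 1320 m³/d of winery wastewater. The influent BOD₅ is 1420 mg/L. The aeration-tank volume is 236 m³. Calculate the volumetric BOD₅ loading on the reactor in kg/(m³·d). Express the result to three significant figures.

Applied BOD₅ load per unit volume = Q·S₀/V = (1320 × 1420/1000)/236.0 = 7.942 kg BOD₅·m⁻³·d⁻¹.

L_v ≈ 7.94 kg BOD₅/(m³·d)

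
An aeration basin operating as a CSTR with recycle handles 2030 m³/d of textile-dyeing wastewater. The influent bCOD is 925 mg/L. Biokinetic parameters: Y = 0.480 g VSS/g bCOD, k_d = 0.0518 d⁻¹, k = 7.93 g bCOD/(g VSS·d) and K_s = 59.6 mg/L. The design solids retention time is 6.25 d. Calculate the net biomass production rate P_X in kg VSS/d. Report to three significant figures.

P_X ≈ 678 kg VSS/d

From the Monod/SRT balance for a CMAS, S = K_s·(1+k_d θ_c)/[θ_c·(Y k − k_d) − 1] = 59.6 × (1 + 0.0518 × 6.25) / [6.25 × (0.480 × 7.93 − 0.0518) − 1] = 78.90 / 22.47 = 3.512 mg/L.
Observed yield with endogenous decay: Y_obs = Y / (1 + k_d·θ_c) = 0.480 / (1 + 0.0518 × 6.25) = 0.480 / 1.324 = 0.3626 g VSS/g bCOD.
Mass of bCOD removed per day: Q(S₀ − S) = 2030 × 921.5 g/m³ = 1871 kg/d.
So the net sludge growth is P_X = 0.3626 × 1871 = 678.3 kg VSS/d.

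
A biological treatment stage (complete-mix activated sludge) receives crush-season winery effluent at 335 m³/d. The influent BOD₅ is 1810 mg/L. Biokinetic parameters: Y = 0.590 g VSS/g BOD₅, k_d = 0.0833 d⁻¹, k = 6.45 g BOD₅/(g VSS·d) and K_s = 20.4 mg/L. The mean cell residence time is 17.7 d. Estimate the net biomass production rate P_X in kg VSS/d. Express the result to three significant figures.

For a completely mixed reactor with recycle the Lawrence–McCarty relation gives S = K_s·(1 + k_d·θ_c) / [θ_c·(Y·k − k_d) − 1] = 20.4 × (1 + 0.0833 × 17.7) / [17.7 × (0.590 × 6.45 − 0.0833) − 1] = 50.48 / 64.88 = 0.7780 mg/L.
Observed yield with endogenous decay: Y_obs = Y / (1 + k_d·θ_c) = 0.590 / (1 + 0.0833 × 17.7) = 0.590 / 2.474 = 0.2384 g VSS/g BOD₅.
Substrate removed = Q·(S₀ − S) = 335 m³/d × (1810 − 0.778) g/m³ = 6.06×10^5 g/d = 606.1 kg/d.
Biomass produced: P_X = Y_obs·Q·ΔS = 0.2384 × 606.1 ≈ 144.5 kg VSS/d.

P_X ≈ 145 kg VSS/d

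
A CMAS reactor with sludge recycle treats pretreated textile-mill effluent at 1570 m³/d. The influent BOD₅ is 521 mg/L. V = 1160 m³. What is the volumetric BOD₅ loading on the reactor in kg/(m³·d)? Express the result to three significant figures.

L_v ≈ 0.705 kg BOD₅/(m³·d)

L_v = Q S₀ / V = 1570 × 521 × 10⁻³ / 1160 = 0.7051 kg/(m³·d).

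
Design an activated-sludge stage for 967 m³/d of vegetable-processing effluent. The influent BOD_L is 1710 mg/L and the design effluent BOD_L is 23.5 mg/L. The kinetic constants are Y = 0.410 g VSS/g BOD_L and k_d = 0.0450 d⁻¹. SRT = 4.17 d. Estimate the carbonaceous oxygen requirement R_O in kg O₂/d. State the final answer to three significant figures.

R_O ≈ 831 kg O₂/d

Observed yield with endogenous decay: Y_obs = Y / (1 + k_d·θ_c) = 0.410 / (1 + 0.0450 × 4.17) = 0.410 / 1.188 = 0.3452 g VSS/g BOD_L.
Substrate removed = Q·(S₀ − S) = 967 m³/d × (1710 − 23.5) g/m³ = 1.63×10^6 g/d = 1631 kg/d.
Net sludge production P_X = 0.3452 × 1631 = 563.0 kg VSS/d.
R_O = Q·(S₀ − S) − 1.42·P_X = 1631 − 1.42 × 563.0 = 831.4 kg O₂/d.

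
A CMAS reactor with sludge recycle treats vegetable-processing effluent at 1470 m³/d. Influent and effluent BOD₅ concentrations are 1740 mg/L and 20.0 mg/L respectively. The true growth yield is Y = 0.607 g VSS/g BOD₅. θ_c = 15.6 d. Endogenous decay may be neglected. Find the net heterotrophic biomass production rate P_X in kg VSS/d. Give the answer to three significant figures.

P_X ≈ 1530 kg VSS/d

No decay correction is needed, so Y_obs = Y = 0.607.
Q·(S₀ − S) = 1470 × (1740 − 20.0) × 10⁻³ = 2528 kg/d removed.
Biomass produced: P_X = Y_obs·Q·ΔS = 0.6070 × 2528 ≈ 1535 kg VSS/d.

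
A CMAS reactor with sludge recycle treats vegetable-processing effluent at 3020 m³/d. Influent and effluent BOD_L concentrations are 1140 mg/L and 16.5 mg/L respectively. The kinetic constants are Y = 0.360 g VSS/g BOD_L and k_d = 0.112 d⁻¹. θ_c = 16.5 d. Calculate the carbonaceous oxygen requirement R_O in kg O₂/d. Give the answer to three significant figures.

R_O ≈ 2780 kg O₂/d

The observed yield is Y_obs = Y/(1 + k_d·θ_c) = 0.360 / (1 + 0.112 × 16.5) = 0.360 / 2.848 = 0.1264 g VSS per g BOD_L removed.
Substrate removed = Q·(S₀ − S) = 3020 m³/d × (1140 − 16.5) g/m³ = 3.39×10^6 g/d = 3393 kg/d.
P_X = Y_obs·Q·(S₀ − S) = 0.1264 × 3393 = 428.9 kg VSS/d.
R_O = Q·(S₀ − S) − 1.42·P_X = 3393 − 1.42 × 428.9 = 2784 kg O₂/d.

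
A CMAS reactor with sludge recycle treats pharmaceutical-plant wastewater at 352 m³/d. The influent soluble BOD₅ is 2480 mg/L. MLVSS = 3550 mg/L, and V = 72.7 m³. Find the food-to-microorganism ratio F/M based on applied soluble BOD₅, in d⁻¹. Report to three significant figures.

F/M ≈ 3.38 d⁻¹

F/M = applied load / biomass = Q·S₀/(V·X) = 352 × 2480 / (72.70 × 3550) = 3.382 d⁻¹.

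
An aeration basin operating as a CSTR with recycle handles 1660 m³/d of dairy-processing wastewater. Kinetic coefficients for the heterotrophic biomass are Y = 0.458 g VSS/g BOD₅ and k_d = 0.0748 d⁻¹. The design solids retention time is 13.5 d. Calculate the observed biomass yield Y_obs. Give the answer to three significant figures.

Y_obs ≈ 0.228 g VSS/g BOD₅

Observed yield with endogenous decay: Y_obs = Y / (1 + k_d·θ_c) = 0.458 / (1 + 0.0748 × 13.5) = 0.458 / 2.010 = 0.2279 g VSS/g BOD₅.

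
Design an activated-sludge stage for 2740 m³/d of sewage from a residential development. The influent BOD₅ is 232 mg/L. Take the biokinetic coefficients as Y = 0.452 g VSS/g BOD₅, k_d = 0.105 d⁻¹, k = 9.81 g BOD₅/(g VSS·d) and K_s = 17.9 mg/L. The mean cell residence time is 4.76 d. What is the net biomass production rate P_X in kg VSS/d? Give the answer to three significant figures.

P_X ≈ 190 kg VSS/d

For a completely mixed reactor with recycle the Lawrence–McCarty relation gives S = K_s·(1 + k_d·θ_c) / [θ_c·(Y·k − k_d) − 1] = 17.9 × (1 + 0.105 × 4.76) / [4.76 × (0.452 × 9.81 − 0.105) − 1] = 26.85 / 19.61 = 1.369 mg/L.
Y_obs = Y / (1 + k_d θ_c) = 0.452 / (1 + 0.105 × 4.76) = 0.452 / 1.500 = 0.3014.
Substrate removed = Q·(S₀ − S) = 2740 m³/d × (232 − 1.37) g/m³ = 6.32×10^5 g/d = 631.9 kg/d.
Net biomass production P_X = Y_obs × Q·(S₀ − S) = 0.3014 × 631.9 = 190.4 kg VSS/d.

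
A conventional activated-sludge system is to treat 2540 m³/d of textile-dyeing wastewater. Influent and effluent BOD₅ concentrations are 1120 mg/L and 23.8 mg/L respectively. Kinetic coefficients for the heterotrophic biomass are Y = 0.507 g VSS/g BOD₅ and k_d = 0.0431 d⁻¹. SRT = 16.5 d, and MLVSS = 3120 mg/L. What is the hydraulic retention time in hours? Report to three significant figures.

τ ≈ 41.2 h

Steady-state biomass mass balance: V·X·(1 + k_d·θ_c) = Y·Q·(S₀ − S)·θ_c, so V = 0.507 × 2540 × (1120 − 23.8) × 16.5 / [3120 × (1 + 0.0431 × 16.5)] = 2.33×10^7 / 5339 = 4363 m³.
τ = V/Q = 4363/2540 = 1.718 d, or 41.22 h.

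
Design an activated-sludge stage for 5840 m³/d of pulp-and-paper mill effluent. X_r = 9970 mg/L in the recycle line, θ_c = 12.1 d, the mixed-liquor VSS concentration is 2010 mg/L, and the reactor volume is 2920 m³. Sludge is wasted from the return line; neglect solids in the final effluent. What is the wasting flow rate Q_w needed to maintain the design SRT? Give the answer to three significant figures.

Q_w ≈ 48.7 m³/d

Wasting from the return line (neglecting effluent solids): Q_w = V·X / (θ_c·X_r) = 2920 × 2010 / (12.1 × 9970) = 48.65 m³/d.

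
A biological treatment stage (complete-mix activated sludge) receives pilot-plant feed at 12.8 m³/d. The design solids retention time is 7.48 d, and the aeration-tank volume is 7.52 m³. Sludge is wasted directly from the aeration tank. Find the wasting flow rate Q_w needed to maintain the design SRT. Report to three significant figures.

Q_w ≈ 1.01 m³/d

With mixed-liquor wasting, θ_c = V/Q_w, so Q_w = V/θ_c = 7.520/7.48 = 1.005 m³/d.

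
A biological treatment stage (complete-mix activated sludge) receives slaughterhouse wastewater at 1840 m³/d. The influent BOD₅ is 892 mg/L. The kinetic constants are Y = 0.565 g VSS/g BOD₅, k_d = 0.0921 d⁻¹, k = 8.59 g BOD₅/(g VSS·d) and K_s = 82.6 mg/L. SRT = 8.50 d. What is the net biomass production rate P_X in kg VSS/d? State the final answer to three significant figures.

P_X ≈ 518 kg VSS/d

For a completely mixed reactor with recycle the Lawrence–McCarty relation gives S = K_s·(1 + k_d·θ_c) / [θ_c·(Y·k − k_d) − 1] = 82.6 × (1 + 0.0921 × 8.50) / [8.50 × (0.565 × 8.59 − 0.0921) − 1] = 147.3 / 39.47 = 3.731 mg/L.
The observed yield is Y_obs = Y/(1 + k_d·θ_c) = 0.565 / (1 + 0.0921 × 8.50) = 0.565 / 1.783 = 0.3169 g VSS per g BOD₅ removed.
Mass of BOD₅ removed per day: Q(S₀ − S) = 1840 × 888.3 g/m³ = 1634 kg/d.
P_X = Y_obs · Q(S₀ − S) = 0.3169 × 1634 = 518.0 kg VSS/d.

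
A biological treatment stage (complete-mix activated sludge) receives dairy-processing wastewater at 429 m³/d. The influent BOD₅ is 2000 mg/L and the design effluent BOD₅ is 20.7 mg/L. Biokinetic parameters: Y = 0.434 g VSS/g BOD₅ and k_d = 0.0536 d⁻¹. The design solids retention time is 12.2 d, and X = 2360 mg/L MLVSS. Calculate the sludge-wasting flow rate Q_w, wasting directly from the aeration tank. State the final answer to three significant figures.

From the SRT design equation V = Y Q (S₀−S) θ_c / [X (1 + k_d θ_c)] = 0.434 × 429 × (2000 − 20.7) × 12.2 / [2360 × (1 + 0.0536 × 12.2)] = 4.5×10^6 / 3903 = 1152 m³.
For wasting at MLVSS concentration, Q_w = V/θ_c = 1152/12.2 = 94.41 m³/d.

Q_w ≈ 94.4 m³/d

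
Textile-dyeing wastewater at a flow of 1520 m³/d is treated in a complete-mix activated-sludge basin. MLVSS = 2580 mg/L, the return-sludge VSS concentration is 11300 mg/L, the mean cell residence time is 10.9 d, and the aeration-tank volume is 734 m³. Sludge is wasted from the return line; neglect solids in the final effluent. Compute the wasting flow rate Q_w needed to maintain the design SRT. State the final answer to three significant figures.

Q_w ≈ 15.4 m³/d

θ_c = V·X/(Q_w·X_r) when wasting from the recycle, so Q_w = V·X/(θ_c·X_r) = 734.0 × 2580 / (10.9 × 11300) = 15.37 m³/d.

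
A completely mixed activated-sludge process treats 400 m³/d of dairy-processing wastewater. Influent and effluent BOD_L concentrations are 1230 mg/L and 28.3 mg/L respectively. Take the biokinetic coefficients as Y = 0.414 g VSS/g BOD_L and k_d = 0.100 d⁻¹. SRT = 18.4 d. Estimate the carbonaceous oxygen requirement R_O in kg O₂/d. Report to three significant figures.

The observed yield is Y_obs = Y/(1 + k_d·θ_c) = 0.414 / (1 + 0.100 × 18.4) = 0.414 / 2.840 = 0.1458 g VSS per g BOD_L removed.
Substrate removed = Q·(S₀ − S) = 400 m³/d × (1230 − 28.3) g/m³ = 4.81×10^5 g/d = 480.7 kg/d.
P_X = Y_obs·Q·(S₀ − S) = 0.1458 × 480.7 = 70.07 kg VSS/d.
Carbonaceous O₂ demand = substrate oxidised − cell-mass equivalent = 480.7 − 1.42 × 70.07 = 381.2 kg O₂/d.

R_O ≈ 381 kg O₂/d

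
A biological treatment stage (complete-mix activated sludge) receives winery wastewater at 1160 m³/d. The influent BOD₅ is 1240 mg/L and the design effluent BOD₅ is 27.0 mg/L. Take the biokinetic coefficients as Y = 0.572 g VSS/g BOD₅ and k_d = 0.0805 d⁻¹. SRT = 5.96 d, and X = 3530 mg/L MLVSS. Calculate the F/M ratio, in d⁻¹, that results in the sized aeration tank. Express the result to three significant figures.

F/M ≈ 0.444 d⁻¹

From the SRT design equation V = Y Q (S₀−S) θ_c / [X (1 + k_d θ_c)] = 0.572 × 1160 × (1240 − 27.0) × 5.96 / [3530 × (1 + 0.0805 × 5.96)] = 4.8×10^6 / 5224 = 918.3 m³.
F/M = Q·S₀ / (V·X) = 1160 × 1240 / (918.3 × 3530) = 0.4437 g BOD₅·(g VSS·d)⁻¹.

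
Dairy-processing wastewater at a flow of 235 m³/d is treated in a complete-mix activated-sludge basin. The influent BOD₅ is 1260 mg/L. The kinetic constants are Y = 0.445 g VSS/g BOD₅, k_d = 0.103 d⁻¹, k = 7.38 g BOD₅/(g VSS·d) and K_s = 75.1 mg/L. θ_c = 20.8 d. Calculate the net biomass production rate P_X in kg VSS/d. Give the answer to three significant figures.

P_X ≈ 41.8 kg VSS/d

Effluent substrate depends only on kinetics and SRT: S = K_s(1 + k_d θ_c) / [θ_c(Yk − k_d) − 1] = 75.1 × (1 + 0.103 × 20.8) / [20.8 × (0.445 × 7.38 − 0.103) − 1] = 236.0 / 65.17 = 3.621 mg/L.
The observed yield is Y_obs = Y/(1 + k_d·θ_c) = 0.445 / (1 + 0.103 × 20.8) = 0.445 / 3.142 = 0.1416 g VSS per g BOD₅ removed.
ΔS = 1260 − 3.62 = 1256 mg/L, so the substrate removal rate is 235 × 1256/1000 = 295.2 kg BOD₅/d.
P_X = Y_obs · Q(S₀ − S) = 0.1416 × 295.2 = 41.81 kg VSS/d.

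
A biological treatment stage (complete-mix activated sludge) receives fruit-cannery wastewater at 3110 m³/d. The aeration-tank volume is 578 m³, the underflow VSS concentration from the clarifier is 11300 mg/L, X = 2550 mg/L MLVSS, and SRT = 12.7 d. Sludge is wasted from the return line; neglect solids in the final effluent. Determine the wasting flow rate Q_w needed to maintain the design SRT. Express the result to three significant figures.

Q_w ≈ 10.3 m³/d

Q_w = (V·X)/(θ_c X_r) = 578.0 × 2550 / (12.7 × 11300) = 10.27 m³/d.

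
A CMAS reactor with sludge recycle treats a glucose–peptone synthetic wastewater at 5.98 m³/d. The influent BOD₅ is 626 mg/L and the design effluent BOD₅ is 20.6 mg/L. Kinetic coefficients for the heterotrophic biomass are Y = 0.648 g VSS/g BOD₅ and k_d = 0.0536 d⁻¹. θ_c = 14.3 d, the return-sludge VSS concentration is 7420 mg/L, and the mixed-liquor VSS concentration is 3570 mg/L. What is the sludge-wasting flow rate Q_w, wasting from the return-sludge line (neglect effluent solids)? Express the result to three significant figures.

Rearranging the biomass balance for a CMAS with decay, V = Y·Q·ΔS·θ_c / [X·(1+k_d θ_c)] = 0.648 × 5.98 × (626 − 20.6) × 14.3 / [3570 × (1 + 0.0536 × 14.3)] = 3.35×10^4 / 6306 = 5.320 m³.
Wasting from the return line (neglecting effluent solids): Q_w = V·X / (θ_c·X_r) = 5.320 × 3570 / (14.3 × 7420) = 0.1790 m³/d.

Q_w ≈ 0.179 m³/d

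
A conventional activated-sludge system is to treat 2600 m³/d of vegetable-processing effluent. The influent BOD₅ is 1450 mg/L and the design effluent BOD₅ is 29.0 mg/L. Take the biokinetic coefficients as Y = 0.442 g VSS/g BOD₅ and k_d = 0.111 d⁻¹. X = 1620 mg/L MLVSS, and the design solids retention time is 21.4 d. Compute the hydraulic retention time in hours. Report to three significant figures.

τ ≈ 59.0 h

Steady-state biomass mass balance: V·X·(1 + k_d·θ_c) = Y·Q·(S₀ − S)·θ_c, so V = 0.442 × 2600 × (1450 − 29.0) × 21.4 / [1620 × (1 + 0.111 × 21.4)] = 3.49×10^7 / 5468 = 6391 m³.
Hydraulic retention time τ = V/Q = 6391 / 2600 = 2.458 d = 58.99 h.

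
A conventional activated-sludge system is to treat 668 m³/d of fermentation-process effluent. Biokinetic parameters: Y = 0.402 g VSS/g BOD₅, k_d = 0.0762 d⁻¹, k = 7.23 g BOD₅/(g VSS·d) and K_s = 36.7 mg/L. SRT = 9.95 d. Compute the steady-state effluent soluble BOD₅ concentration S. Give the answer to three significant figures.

For a completely mixed reactor with recycle the Lawrence–McCarty relation gives S = K_s·(1 + k_d·θ_c) / [θ_c·(Y·k − k_d) − 1] = 36.7 × (1 + 0.0762 × 9.95) / [9.95 × (0.402 × 7.23 − 0.0762) − 1] = 64.53 / 27.16 = 2.376 mg/L.

S ≈ 2.38 mg/L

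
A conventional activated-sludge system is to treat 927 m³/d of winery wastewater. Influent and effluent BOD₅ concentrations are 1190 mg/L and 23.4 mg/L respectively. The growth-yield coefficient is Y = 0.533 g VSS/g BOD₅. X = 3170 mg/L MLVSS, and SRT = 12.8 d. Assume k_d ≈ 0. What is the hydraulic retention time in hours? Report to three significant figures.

V·X = Y·Q·ΔS·θ_c gives V = 0.533 × 927 × (1190 − 23.4) × 12.8 / 3170 = 2327 m³.
HRT = V/Q = 2327 m³ / 927 m³·d⁻¹ = 2.511 d × 24 = 60.26 h.

τ ≈ 60.3 h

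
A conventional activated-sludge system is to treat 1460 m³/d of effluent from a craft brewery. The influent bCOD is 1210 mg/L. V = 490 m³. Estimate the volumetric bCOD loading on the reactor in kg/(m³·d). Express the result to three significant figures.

L_v ≈ 3.61 kg bCOD/(m³·d)

Applied bCOD load per unit volume = Q·S₀/V = (1460 × 1210/1000)/490.0 = 3.605 kg bCOD·m⁻³·d⁻¹.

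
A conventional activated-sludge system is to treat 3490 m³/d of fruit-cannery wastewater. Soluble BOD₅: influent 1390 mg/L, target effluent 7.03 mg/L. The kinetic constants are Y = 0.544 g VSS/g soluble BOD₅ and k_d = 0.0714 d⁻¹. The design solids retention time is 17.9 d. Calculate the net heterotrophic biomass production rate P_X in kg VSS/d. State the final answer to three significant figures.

The observed yield is Y_obs = Y/(1 + k_d·θ_c) = 0.544 / (1 + 0.0714 × 17.9) = 0.544 / 2.278 = 0.2388 g VSS per g soluble BOD₅ removed.
ΔS = 1390 − 7.03 = 1383 mg/L, so the substrate removal rate is 3490 × 1383/1000 = 4827 kg soluble BOD₅/d.
Biomass produced: P_X = Y_obs·Q·ΔS = 0.2388 × 4827 ≈ 1153 kg VSS/d.

P_X ≈ 1150 kg VSS/d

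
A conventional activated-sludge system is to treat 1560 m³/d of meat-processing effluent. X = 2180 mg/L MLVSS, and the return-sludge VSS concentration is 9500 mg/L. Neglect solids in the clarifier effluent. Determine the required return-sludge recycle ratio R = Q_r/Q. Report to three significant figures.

R = Q_r/Q = X/(X_r − X) = 2180 / (9500 − 2180) = 0.2978.

R ≈ 0.298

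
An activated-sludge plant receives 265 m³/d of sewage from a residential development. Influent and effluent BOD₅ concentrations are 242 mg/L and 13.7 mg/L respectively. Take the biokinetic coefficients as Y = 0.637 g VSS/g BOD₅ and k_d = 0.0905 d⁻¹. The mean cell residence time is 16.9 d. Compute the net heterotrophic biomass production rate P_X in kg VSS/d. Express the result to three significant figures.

Observed yield with endogenous decay: Y_obs = Y / (1 + k_d·θ_c) = 0.637 / (1 + 0.0905 × 16.9) = 0.637 / 2.529 = 0.2518 g VSS/g BOD₅.
ΔS = 242 − 13.7 = 228.3 mg/L, so the substrate removal rate is 265 × 228.3/1000 = 60.50 kg BOD₅/d.
Biomass produced: P_X = Y_obs·Q·ΔS = 0.2518 × 60.50 ≈ 15.24 kg VSS/d.

P_X ≈ 15.2 kg VSS/d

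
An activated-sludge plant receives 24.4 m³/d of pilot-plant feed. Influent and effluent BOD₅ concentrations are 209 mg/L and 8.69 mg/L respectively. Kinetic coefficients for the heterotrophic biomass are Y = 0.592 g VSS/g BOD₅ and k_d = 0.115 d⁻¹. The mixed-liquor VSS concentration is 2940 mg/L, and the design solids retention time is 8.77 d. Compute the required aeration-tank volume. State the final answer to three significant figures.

V ≈ 4.30 m³

From the SRT design equation V = Y Q (S₀−S) θ_c / [X (1 + k_d θ_c)] = 0.592 × 24.4 × (209 − 8.69) × 8.77 / [2940 × (1 + 0.115 × 8.77)] = 2.54×10^4 / 5905 = 4.297 m³.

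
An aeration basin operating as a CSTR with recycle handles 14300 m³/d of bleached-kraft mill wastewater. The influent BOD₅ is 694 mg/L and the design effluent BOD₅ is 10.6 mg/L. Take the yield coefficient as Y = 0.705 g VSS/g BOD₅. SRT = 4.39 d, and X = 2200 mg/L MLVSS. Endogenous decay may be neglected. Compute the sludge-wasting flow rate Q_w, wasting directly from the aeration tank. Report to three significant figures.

Biomass mass balance (decay neglected): V·X = Y·Q·(S₀ − S)·θ_c, so V = 0.705 × 14300 × (694 − 10.6) × 4.39 / 2200 = 13748 m³.
With mixed-liquor wasting, θ_c = V/Q_w, so Q_w = V/θ_c = 13748/4.39 = 3132 m³/d.

Q_w ≈ 3130 m³/d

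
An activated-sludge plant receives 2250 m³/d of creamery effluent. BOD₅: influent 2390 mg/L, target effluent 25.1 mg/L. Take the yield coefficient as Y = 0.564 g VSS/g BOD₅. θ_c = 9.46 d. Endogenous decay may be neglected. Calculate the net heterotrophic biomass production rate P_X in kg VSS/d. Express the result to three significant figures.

With endogenous decay neglected, the observed yield equals the true yield: Y_obs = Y = 0.564 g VSS/g BOD₅.
Q·(S₀ − S) = 2250 × (2390 − 25.1) × 10⁻³ = 5321 kg/d removed.
P_X = Y_obs · Q(S₀ − S) = 0.5640 × 5321 = 3001 kg VSS/d.

P_X ≈ 3000 kg VSS/d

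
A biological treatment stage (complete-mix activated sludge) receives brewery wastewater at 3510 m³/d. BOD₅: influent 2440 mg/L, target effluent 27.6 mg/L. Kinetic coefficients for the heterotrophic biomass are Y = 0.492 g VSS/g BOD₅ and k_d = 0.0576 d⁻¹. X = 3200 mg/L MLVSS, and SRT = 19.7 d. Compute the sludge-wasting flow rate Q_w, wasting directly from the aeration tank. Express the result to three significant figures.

From the SRT design equation V = Y Q (S₀−S) θ_c / [X (1 + k_d θ_c)] = 0.492 × 3510 × (2440 − 27.6) × 19.7 / [3200 × (1 + 0.0576 × 19.7)] = 8.21×10^7 / 6831 = 12014 m³.
With mixed-liquor wasting, θ_c = V/Q_w, so Q_w = V/θ_c = 12014/19.7 = 609.9 m³/d.

Q_w ≈ 610 m³/d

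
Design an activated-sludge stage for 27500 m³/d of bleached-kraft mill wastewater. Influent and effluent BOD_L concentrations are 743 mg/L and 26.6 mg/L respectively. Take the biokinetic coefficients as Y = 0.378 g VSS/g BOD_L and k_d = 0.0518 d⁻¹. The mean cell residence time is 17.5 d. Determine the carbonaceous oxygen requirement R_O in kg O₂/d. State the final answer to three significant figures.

Correct the yield for decay: Y_obs = Y/(1 + k_d θ_c) = 0.378 / (1 + 0.0518 × 17.5) = 0.378 / 1.906 = 0.1983.
ΔS = 743 − 26.6 = 716.4 mg/L, so the substrate removal rate is 27500 × 716.4/1000 = 19701 kg BOD_L/d.
Net sludge production P_X = 0.1983 × 19701 = 3906 kg VSS/d.
R_O = Q·ΔS − 1.42 P_X = 19701 − 5547 = 14154 kg O₂/d.

R_O ≈ 14200 kg O₂/d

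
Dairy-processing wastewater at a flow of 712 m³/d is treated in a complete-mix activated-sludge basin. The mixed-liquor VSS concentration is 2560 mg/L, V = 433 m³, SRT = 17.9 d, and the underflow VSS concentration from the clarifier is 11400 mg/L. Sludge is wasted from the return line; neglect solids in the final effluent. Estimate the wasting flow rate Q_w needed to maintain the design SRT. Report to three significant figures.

θ_c = V·X/(Q_w·X_r) when wasting from the recycle, so Q_w = V·X/(θ_c·X_r) = 433.0 × 2560 / (17.9 × 11400) = 5.432 m³/d.

Q_w ≈ 5.43 m³/d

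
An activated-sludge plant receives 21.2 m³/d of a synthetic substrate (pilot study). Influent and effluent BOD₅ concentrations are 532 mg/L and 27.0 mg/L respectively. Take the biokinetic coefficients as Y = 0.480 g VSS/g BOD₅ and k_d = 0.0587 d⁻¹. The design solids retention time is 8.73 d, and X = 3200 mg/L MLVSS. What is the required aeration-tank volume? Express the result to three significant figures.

From the SRT design equation V = Y Q (S₀−S) θ_c / [X (1 + k_d θ_c)] = 0.480 × 21.2 × (532 − 27.0) × 8.73 / [3200 × (1 + 0.0587 × 8.73)] = 4.49×10^4 / 4840 = 9.269 m³.

V ≈ 9.27 m³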